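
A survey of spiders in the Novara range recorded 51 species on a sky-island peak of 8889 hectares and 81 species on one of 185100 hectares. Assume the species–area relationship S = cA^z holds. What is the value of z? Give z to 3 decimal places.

Taking logs: ln S = ln c + z ln A, so z = (ln S₂ − ln S₁)/(ln A₂ − ln A₁).
z = ln(81/51) / ln(185100/8889) = ln(1.588) / ln(20.82) = 0.4626 / 3.0361 = 0.1524

0.152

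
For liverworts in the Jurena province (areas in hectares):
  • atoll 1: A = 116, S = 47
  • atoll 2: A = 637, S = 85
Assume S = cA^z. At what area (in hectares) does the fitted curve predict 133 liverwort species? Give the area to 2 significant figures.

2300 hectares

z = ln(85/47) / ln(637/116) = 0.5925 / 1.7032 = 0.3479
c = 47 / 116^0.3479 = 47 / 5.226 = 8.993
A = (133/8.993)^(1/0.3479) ⇒ ln A = ln(14.79)/0.3479 = 7.7437
A = e^7.7437 ≈ 2307 hectares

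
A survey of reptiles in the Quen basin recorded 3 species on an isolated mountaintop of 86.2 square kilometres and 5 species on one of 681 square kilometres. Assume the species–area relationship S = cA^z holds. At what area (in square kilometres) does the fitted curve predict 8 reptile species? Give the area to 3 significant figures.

4560 square kilometres

z = ln(5/3) / ln(681/86.2) = 0.5108 / 2.0669 = 0.2471
c = 3 / 86.2^0.2471 = 3 / 3.009 = 0.9972
A = (8/0.9972)^(1/0.2471) ⇒ ln A = ln(8.023)/0.2471 = 8.4253
A = e^8.4253 ≈ 4561 square kilometres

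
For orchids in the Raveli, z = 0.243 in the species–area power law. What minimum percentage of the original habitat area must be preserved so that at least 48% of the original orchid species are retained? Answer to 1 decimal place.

Need (A_new/A_old)^0.243 = 0.48, so A_new/A_old = 0.48^(1/0.243) = 0.48^4.115
ln(A_new/A_old) = ln 0.48 / 0.243 = -0.7340 / 0.243 = -3.0204
A_new/A_old = e^-3.0204 ≈ 0.04878

4.9%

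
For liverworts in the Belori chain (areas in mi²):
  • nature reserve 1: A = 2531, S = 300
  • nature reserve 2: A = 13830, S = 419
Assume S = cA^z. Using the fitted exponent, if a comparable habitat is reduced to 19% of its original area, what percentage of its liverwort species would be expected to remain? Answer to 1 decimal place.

z = ln(419/300) / ln(13830/2531) = 0.3341 / 1.6982 = 0.1967
S_new/S_old = (A_new/A_old)^z = 0.19^0.1967 = exp(0.1967 × -1.6607) = 0.7213

72.1%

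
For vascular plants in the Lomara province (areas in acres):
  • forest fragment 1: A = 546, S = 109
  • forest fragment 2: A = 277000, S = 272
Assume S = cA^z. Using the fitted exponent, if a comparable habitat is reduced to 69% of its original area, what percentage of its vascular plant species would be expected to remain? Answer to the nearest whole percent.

z = ln(272/109) / ln(277000/546) = 0.9145 / 6.2292 = 0.1468
S_new/S_old = (A_new/A_old)^z = 0.69^0.1468 = exp(0.1468 × -0.3711) = 0.947

95%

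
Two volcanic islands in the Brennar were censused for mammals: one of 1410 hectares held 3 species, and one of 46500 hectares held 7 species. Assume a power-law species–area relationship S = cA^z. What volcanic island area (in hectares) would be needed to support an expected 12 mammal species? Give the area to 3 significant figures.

z = ln(7/3) / ln(46500/1410) = 0.8473 / 3.4959 = 0.2424
c = 3 / 1410^0.2424 = 3 / 5.798 = 0.5174
A = (12/0.5174)^(1/0.2424) ⇒ ln A = ln(23.19)/0.2424 = 12.9711
A = e^12.9711 ≈ 429790 hectares

430000 hectares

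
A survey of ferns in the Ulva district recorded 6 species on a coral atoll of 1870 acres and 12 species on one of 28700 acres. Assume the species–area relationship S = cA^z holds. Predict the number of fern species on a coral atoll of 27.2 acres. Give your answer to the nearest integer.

2

z = ln(12/6) / ln(28700/1870) = 0.6931 / 2.7310 = 0.2538
c = 6 / 1870^0.2538 = 6 / 6.768 = 0.8866
S₃ = 0.8866 × 27.2^0.2538 = 0.8866 × 2.313 ≈ 2.05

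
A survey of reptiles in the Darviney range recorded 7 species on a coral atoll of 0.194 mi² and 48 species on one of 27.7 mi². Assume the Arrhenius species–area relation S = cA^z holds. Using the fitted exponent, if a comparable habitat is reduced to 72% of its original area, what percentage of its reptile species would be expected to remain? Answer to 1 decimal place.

88.0%

z = ln(48/7) / ln(27.7/0.194) = 1.9253 / 4.9613 = 0.3881
S_new/S_old = (A_new/A_old)^z = 0.72^0.3881 = exp(0.3881 × -0.3285) = 0.8803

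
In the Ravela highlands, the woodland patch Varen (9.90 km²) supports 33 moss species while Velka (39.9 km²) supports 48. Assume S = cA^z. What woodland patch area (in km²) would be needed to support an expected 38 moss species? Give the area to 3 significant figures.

z = ln(48/33) / ln(39.9/9.9) = 0.3747 / 1.3938 = 0.2688
c = 33 / 9.9^0.2688 = 33 / 1.852 = 17.82
A = (38/17.82)^(1/0.2688) ⇒ ln A = ln(2.133)/0.2688 = 2.8173
A = e^2.8173 ≈ 16.73 km²

16.7 km²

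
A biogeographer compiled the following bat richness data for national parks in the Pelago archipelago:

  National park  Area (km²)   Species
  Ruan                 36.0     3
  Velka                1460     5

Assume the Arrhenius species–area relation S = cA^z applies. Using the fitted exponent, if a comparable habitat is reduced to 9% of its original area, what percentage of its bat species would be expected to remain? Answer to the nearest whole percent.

72%

z = ln(5/3) / ln(1460/36) = 0.5108 / 3.7027 = 0.1380
S_new/S_old = (A_new/A_old)^z = 0.09^0.1380 = exp(0.1380 × -2.4079) = 0.7173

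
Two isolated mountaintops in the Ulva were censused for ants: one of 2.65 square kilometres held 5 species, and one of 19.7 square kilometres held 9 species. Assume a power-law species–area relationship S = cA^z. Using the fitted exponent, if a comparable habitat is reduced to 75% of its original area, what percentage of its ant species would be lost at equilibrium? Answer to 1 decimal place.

z = ln(9/5) / ln(19.7/2.65) = 0.5878 / 2.0061 = 0.2930
S_new/S_old = (A_new/A_old)^z = 0.75^0.2930 = exp(0.2930 × -0.2877) = 0.9192
Fraction lost = 1 − 0.9192 = 0.08084

8.1%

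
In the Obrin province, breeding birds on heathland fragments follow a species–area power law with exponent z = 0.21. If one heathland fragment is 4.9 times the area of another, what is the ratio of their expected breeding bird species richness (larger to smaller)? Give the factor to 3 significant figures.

1.40

S₂/S₁ = (A₂/A₁)^z = 4.9^0.21
ln(S₂/S₁) = 0.21 × ln 4.9 = 0.21 × 1.5892 = 0.3337
S₂/S₁ = e^0.3337 ≈ 1.396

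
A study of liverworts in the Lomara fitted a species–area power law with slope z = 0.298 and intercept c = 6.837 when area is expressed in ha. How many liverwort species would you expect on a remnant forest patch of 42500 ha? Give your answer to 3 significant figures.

S = 6.837 × 42500^0.298
ln S = ln 6.837 + 0.298 × ln 42500 = 1.9223 + 0.298 × 10.6573 = 5.0982
S = e^5.0982 ≈ 163.7

164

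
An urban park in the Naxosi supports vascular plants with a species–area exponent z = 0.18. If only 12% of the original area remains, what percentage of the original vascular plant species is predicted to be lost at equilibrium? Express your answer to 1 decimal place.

31.7%

S_new/S_old = (A_new/A_old)^z = 0.12^0.18
= exp(0.18 × ln 0.12) = exp(0.18 × -2.1203) = exp(-0.3816) ≈ 0.6827
Fraction lost = 1 − 0.6827 = 0.3173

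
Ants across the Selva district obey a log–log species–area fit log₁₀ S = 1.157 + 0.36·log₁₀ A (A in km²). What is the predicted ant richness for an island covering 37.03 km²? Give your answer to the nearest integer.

S = 14.35 × 37.03^0.36
ln S = ln 14.35 + 0.36 × ln 37.03 = 2.6641 + 0.36 × 3.6117 = 3.9643
S = e^3.9643 ≈ 52.68

53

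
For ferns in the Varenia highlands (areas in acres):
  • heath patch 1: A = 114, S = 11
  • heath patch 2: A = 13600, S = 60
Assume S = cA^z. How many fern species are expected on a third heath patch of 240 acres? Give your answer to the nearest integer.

z = ln(60/11) / ln(13600/114) = 1.6964 / 4.7816 = 0.3548
c = 11 / 114^0.3548 = 11 / 5.367 = 2.049
S₃ = 2.049 × 240^0.3548 = 2.049 × 6.99 ≈ 14.33

14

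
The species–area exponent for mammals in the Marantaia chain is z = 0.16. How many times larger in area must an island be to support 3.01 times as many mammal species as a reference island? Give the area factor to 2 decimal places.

979.58

(A₂/A₁)^0.16 = 3.01, so A₂/A₁ = 3.01^(1/0.16) = 3.01^6.25
ln(A₂/A₁) = ln 3.01 / 0.16 = 1.1019 / 0.16 = 6.8871
A₂/A₁ = e^6.8871 ≈ 979.6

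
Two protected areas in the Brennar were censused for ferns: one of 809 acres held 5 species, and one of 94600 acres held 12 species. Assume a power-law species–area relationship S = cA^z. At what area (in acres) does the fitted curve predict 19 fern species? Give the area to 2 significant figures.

1200000 acres

z = ln(12/5) / ln(94600/809) = 0.8755 / 4.7616 = 0.1839
c = 5 / 809^0.1839 = 5 / 3.425 = 1.46
A = (19/1.46)^(1/0.1839) ⇒ ln A = ln(13.01)/0.1839 = 13.9568
A = e^13.9568 ≈ 1151732 acres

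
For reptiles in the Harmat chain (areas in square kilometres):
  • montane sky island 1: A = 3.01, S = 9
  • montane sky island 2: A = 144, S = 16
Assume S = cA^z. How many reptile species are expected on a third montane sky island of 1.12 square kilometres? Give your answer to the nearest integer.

z = ln(16/9) / ln(144/3.01) = 0.5754 / 3.8679 = 0.1488
c = 9 / 3.01^0.1488 = 9 / 1.178 = 7.639
S₃ = 7.639 × 1.12^0.1488 = 7.639 × 1.017 ≈ 7.769

8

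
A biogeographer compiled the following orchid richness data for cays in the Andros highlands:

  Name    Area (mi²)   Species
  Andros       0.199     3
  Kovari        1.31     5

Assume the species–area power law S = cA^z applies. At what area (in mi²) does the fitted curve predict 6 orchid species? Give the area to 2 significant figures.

2.6 mi²

z = ln(5/3) / ln(1.31/0.199) = 0.5108 / 1.8845 = 0.2711
c = 3 / 0.199^0.2711 = 3 / 0.6456 = 4.647
A = (6/4.647)^(1/0.2711) ⇒ ln A = ln(1.291)/0.2711 = 0.9426
A = e^0.9426 ≈ 2.567 mi²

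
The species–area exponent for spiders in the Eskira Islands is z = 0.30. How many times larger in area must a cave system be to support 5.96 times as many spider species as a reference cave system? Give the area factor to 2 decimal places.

383.84

(A₂/A₁)^0.3 = 5.96, so A₂/A₁ = 5.96^(1/0.3) = 5.96^3.333
ln(A₂/A₁) = ln 5.96 / 0.3 = 1.7851 / 0.3 = 5.9502
A₂/A₁ = e^5.9502 ≈ 383.8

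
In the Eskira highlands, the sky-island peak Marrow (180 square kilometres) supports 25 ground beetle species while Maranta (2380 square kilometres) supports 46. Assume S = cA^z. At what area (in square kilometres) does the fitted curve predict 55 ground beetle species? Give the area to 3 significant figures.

z = ln(46/25) / ln(2380/180) = 0.6098 / 2.5819 = 0.2362
c = 25 / 180^0.2362 = 25 / 3.409 = 7.334
A = (55/7.334)^(1/0.2362) ⇒ ln A = ln(7.5)/0.2362 = 8.5315
A = e^8.5315 ≈ 5072 square kilometres

5070 square kilometres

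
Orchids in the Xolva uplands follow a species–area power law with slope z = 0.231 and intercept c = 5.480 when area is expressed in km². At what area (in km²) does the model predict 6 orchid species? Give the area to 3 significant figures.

6 = 5.48 × A^0.231  ⇒  A^0.231 = 6/5.48 = 1.095
ln A = ln(1.095) / 0.231 = 0.0907 / 0.231 = 0.3924
A = e^0.3924 ≈ 1.481 km²

1.48 km²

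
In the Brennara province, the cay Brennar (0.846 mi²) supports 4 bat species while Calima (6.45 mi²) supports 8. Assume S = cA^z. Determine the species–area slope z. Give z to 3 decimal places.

Taking logs: ln S = ln c + z ln A, so z = (ln S₂ − ln S₁)/(ln A₂ − ln A₁).
z = ln(8/4) / ln(6.45/0.846) = ln(2) / ln(7.624) = 0.6931 / 2.0313 = 0.3412

0.341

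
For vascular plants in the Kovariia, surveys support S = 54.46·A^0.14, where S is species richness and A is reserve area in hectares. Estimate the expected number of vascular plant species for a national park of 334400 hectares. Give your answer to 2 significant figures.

320

S = 54.46 × 334400^0.14
ln S = ln 54.46 + 0.14 × ln 334400 = 3.9975 + 0.14 × 12.7201 = 5.7783
S = e^5.7783 ≈ 323.2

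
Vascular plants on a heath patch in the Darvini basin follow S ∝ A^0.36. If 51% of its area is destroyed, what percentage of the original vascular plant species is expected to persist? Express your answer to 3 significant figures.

S_new/S_old = (A_new/A_old)^z = 0.49^0.36
= exp(0.36 × ln 0.49) = exp(0.36 × -0.7133) = exp(-0.2568) ≈ 0.7735

77.4%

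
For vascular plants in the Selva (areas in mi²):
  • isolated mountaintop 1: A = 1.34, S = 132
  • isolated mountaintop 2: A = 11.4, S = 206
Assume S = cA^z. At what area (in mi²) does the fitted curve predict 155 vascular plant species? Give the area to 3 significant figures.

z = ln(206/132) / ln(11.4/1.34) = 0.4451 / 2.1409 = 0.2079
c = 132 / 1.34^0.2079 = 132 / 1.063 = 124.2
A = (155/124.2)^(1/0.2079) ⇒ ln A = ln(1.248)/0.2079 = 1.0653
A = e^1.0653 ≈ 2.902 mi²

2.90 mi²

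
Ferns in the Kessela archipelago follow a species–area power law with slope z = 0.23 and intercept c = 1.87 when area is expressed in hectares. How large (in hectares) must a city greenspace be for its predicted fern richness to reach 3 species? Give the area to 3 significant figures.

7.81 hectares

3 = 1.87 × A^0.23  ⇒  A^0.23 = 3/1.87 = 1.604
ln A = ln(1.604) / 0.23 = 0.4727 / 0.23 = 2.0551
A = e^2.0551 ≈ 7.808 hectares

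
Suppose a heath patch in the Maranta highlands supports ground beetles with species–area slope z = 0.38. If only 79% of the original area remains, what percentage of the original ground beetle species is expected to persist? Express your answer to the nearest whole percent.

91%

S_new/S_old = (A_new/A_old)^z = 0.79^0.38
= exp(0.38 × ln 0.79) = exp(0.38 × -0.2357) = exp(-0.0896) ≈ 0.9143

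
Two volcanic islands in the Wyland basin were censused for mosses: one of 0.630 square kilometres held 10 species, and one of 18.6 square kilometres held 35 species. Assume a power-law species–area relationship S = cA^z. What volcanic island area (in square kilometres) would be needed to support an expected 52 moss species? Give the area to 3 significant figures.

z = ln(35/10) / ln(18.6/0.63) = 1.2528 / 3.3852 = 0.3701
c = 10 / 0.63^0.3701 = 10 / 0.8428 = 11.86
A = (52/11.86)^(1/0.3701) ⇒ ln A = ln(4.383)/0.3701 = 3.9929
A = e^3.9929 ≈ 54.21 square kilometres

54.2 square kilometres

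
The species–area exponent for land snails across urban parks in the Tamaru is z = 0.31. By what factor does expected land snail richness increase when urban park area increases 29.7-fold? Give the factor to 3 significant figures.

S₂/S₁ = (A₂/A₁)^z = 29.7^0.31
ln(S₂/S₁) = 0.31 × ln 29.7 = 0.31 × 3.3911 = 1.0513
S₂/S₁ = e^1.0513 ≈ 2.861

2.86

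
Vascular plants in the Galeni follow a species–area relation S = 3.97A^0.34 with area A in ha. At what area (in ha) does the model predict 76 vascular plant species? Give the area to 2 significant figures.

76 = 3.97 × A^0.34  ⇒  A^0.34 = 76/3.97 = 19.14
ln A = ln(19.14) / 0.34 = 2.9520 / 0.34 = 8.6823
A = e^8.6823 ≈ 5897 ha

5900 ha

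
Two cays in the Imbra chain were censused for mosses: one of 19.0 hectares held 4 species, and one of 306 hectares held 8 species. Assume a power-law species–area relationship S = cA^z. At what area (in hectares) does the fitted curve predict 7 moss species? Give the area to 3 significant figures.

z = ln(8/4) / ln(306/19) = 0.6931 / 2.7791 = 0.2494
c = 4 / 19^0.2494 = 4 / 2.084 = 1.919
A = (7/1.919)^(1/0.2494) ⇒ ln A = ln(3.647)/0.2494 = 5.1882
A = e^5.1882 ≈ 179.1 hectares

179 hectares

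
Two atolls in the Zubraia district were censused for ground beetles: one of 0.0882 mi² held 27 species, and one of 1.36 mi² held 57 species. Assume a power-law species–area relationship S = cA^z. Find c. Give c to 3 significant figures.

52.4

z = ln(S₂/S₁) / ln(A₂/A₁) = ln(57/27) / ln(1.36/0.0882) = 0.7472 / 2.7356 = 0.2731
c = S₁ / A₁^z = 27 / 0.0882^0.2731 = 27 / 0.5152 = 52.41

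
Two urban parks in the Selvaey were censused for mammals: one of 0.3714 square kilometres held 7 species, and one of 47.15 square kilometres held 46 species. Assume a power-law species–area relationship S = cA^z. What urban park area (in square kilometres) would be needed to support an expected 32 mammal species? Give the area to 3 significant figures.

z = ln(46/7) / ln(47.15/0.3714) = 1.8827 / 4.8438 = 0.3887
c = 7 / 0.3714^0.3887 = 7 / 0.6805 = 10.29
A = (32/10.29)^(1/0.3887) ⇒ ln A = ln(3.111)/0.3887 = 2.9197
A = e^2.9197 ≈ 18.54 square kilometres

18.5 square kilometres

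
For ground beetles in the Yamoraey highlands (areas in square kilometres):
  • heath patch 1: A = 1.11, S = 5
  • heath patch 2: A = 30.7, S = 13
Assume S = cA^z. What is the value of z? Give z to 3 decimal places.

Taking logs: ln S = ln c + z ln A, so z = (ln S₂ − ln S₁)/(ln A₂ − ln A₁).
z = ln(13/5) / ln(30.7/1.11) = ln(2.6) / ln(27.66) = 0.9555 / 3.3199 = 0.2878

0.288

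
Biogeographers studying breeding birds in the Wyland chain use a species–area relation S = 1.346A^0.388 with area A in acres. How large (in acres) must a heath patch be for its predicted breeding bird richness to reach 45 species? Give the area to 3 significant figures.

45 = 1.346 × A^0.388  ⇒  A^0.388 = 45/1.346 = 33.43
ln A = ln(33.43) / 0.388 = 3.5095 / 0.388 = 9.0452
A = e^9.0452 ≈ 8477 acres

8480 acres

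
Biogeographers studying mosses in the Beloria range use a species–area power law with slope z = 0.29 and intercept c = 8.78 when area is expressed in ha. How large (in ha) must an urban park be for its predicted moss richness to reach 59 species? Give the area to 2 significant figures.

59 = 8.78 × A^0.29  ⇒  A^0.29 = 59/8.78 = 6.72
ln A = ln(6.72) / 0.29 = 1.9051 / 0.29 = 6.5692
A = e^6.5692 ≈ 712.8 ha

710 ha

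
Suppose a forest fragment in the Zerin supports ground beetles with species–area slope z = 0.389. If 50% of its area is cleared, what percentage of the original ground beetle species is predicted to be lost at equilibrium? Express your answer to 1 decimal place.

23.6%

S_new/S_old = (A_new/A_old)^z = 0.5^0.389
= exp(0.389 × ln 0.5) = exp(0.389 × -0.6931) = exp(-0.2696) ≈ 0.7637
Fraction lost = 1 − 0.7637 = 0.2363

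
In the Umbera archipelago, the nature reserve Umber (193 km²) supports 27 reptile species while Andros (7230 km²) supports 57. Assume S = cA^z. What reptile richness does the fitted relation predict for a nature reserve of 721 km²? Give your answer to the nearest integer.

35

z = ln(57/27) / ln(7230/193) = 0.7472 / 3.6233 = 0.2062
c = 27 / 193^0.2062 = 27 / 2.96 = 9.121
S₃ = 9.121 × 721^0.2062 = 9.121 × 3.885 ≈ 35.43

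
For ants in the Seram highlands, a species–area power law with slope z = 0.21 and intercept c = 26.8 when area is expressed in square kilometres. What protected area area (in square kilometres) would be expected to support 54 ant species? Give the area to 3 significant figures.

28.1 square kilometres

54 = 26.8 × A^0.21  ⇒  A^0.21 = 54/26.8 = 2.015
ln A = ln(2.015) / 0.21 = 0.7006 / 0.21 = 3.3361
A = e^3.3361 ≈ 28.11 square kilometres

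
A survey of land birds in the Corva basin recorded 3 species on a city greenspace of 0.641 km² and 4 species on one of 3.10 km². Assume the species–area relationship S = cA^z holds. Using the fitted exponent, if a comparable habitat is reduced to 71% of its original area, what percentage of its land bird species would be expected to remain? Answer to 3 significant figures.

93.9%

z = ln(4/3) / ln(3.1/0.641) = 0.2877 / 1.5761 = 0.1825
S_new/S_old = (A_new/A_old)^z = 0.71^0.1825 = exp(0.1825 × -0.3425) = 0.9394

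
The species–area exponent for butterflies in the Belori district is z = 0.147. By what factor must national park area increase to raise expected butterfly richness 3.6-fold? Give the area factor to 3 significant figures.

6090

(A₂/A₁)^0.147 = 3.6, so A₂/A₁ = 3.6^(1/0.147) = 3.6^6.803
ln(A₂/A₁) = ln 3.6 / 0.147 = 1.2809 / 0.147 = 8.7138
A₂/A₁ = e^8.7138 ≈ 6087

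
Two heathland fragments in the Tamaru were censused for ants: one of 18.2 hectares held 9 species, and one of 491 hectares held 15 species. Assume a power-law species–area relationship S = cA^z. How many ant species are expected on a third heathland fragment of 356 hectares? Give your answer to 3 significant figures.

z = ln(15/9) / ln(491/18.2) = 0.5108 / 3.2950 = 0.1550
c = 9 / 18.2^0.1550 = 9 / 1.568 = 5.74
S₃ = 5.74 × 356^0.1550 = 5.74 × 2.486 ≈ 14.27

14.3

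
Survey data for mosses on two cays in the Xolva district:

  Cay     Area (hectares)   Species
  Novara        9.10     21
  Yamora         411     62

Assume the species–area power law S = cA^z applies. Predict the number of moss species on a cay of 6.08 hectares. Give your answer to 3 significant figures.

z = ln(62/21) / ln(411/9.1) = 1.0826 / 3.8103 = 0.2841
c = 21 / 9.1^0.2841 = 21 / 1.873 = 11.21
S₃ = 11.21 × 6.08^0.2841 = 11.21 × 1.67 ≈ 18.73

18.7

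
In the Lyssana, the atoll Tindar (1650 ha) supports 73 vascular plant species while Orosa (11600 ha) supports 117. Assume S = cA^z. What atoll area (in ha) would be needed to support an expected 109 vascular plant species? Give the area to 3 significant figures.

z = ln(117/73) / ln(11600/1650) = 0.4717 / 1.9502 = 0.2419
c = 73 / 1650^0.2419 = 73 / 6.001 = 12.16
A = (109/12.16)^(1/0.2419) ⇒ ln A = ln(8.961)/0.2419 = 9.0659
A = e^9.0659 ≈ 8655 ha

8660 ha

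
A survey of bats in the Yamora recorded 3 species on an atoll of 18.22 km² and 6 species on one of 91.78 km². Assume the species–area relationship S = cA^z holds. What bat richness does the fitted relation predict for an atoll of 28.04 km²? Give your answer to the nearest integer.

4

z = ln(6/3) / ln(91.78/18.22) = 0.6931 / 1.6169 = 0.4287
c = 3 / 18.22^0.4287 = 3 / 3.47 = 0.8644
S₃ = 0.8644 × 28.04^0.4287 = 0.8644 × 4.175 ≈ 3.609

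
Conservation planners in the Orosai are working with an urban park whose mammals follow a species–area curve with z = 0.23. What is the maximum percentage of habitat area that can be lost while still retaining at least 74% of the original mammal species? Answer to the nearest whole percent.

73%

Need (A_new/A_old)^0.23 = 0.74, so A_new/A_old = 0.74^(1/0.23) = 0.74^4.348
ln(A_new/A_old) = ln 0.74 / 0.23 = -0.3011 / 0.23 = -1.3092
A_new/A_old = e^-1.3092 ≈ 0.27
Fraction that can be lost = 1 − 0.27 = 0.73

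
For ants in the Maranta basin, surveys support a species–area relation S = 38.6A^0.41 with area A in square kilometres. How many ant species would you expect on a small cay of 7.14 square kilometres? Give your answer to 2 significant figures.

S = 38.6 × 7.14^0.41 = 38.6 × 2.239 ≈ 86.42

86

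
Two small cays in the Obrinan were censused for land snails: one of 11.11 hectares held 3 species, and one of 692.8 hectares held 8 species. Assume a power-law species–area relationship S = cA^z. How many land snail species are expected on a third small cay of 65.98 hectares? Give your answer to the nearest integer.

z = ln(8/3) / ln(692.8/11.11) = 0.9808 / 4.1329 = 0.2373
c = 3 / 11.11^0.2373 = 3 / 1.771 = 1.694
S₃ = 1.694 × 65.98^0.2373 = 1.694 × 2.703 ≈ 4.579

5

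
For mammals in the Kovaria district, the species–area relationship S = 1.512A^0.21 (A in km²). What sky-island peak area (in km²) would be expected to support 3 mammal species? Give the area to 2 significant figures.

3 = 1.512 × A^0.21  ⇒  A^0.21 = 3/1.512 = 1.984
ln A = ln(1.984) / 0.21 = 0.6852 / 0.21 = 3.2628
A = e^3.2628 ≈ 26.12 km²

26 km²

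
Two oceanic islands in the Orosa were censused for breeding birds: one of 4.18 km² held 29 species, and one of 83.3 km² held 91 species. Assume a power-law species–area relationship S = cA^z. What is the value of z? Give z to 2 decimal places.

Taking logs: ln S = ln c + z ln A, so z = (ln S₂ − ln S₁)/(ln A₂ − ln A₁).
z = ln(91/29) / ln(83.3/4.18) = ln(3.138) / ln(19.93) = 1.1436 / 2.9921 = 0.3822

0.38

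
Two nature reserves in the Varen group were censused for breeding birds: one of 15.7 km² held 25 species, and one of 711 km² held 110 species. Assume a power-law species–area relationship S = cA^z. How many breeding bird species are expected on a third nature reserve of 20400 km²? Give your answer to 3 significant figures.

z = ln(110/25) / ln(711/15.7) = 1.4816 / 3.8130 = 0.3886
c = 25 / 15.7^0.3886 = 25 / 2.915 = 8.575
S₃ = 8.575 × 20400^0.3886 = 8.575 × 47.27 ≈ 405.3

405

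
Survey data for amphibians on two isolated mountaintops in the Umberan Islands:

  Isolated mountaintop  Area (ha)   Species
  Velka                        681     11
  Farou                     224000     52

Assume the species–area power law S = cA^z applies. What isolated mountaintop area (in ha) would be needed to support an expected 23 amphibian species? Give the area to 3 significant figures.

z = ln(52/11) / ln(224000/681) = 1.5533 / 5.7958 = 0.2680
c = 11 / 681^0.2680 = 11 / 5.745 = 1.915
A = (23/1.915)^(1/0.2680) ⇒ ln A = ln(12.01)/0.2680 = 9.2757
A = e^9.2757 ≈ 10675 ha

10700 ha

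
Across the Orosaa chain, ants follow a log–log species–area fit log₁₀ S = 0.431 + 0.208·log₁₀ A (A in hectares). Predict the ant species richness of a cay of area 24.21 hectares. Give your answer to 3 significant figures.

S = 2.698 × 24.21^0.208
ln S = ln 2.698 + 0.208 × ln 24.21 = 0.9924 + 0.208 × 3.1868 = 1.6553
S = e^1.6553 ≈ 5.234

5.23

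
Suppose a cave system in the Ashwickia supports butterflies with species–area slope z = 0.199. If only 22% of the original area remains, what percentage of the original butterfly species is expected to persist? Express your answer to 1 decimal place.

S_new/S_old = (A_new/A_old)^z = 0.22^0.199
= exp(0.199 × ln 0.22) = exp(0.199 × -1.5141) = exp(-0.3013) ≈ 0.7398

74.0%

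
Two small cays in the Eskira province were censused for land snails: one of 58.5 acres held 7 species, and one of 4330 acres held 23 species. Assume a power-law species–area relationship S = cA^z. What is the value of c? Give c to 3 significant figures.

z = ln(S₂/S₁) / ln(A₂/A₁) = ln(23/7) / ln(4330/58.5) = 1.1896 / 4.3043 = 0.2764
c = S₁ / A₁^z = 7 / 58.5^0.2764 = 7 / 3.079 = 2.274

2.27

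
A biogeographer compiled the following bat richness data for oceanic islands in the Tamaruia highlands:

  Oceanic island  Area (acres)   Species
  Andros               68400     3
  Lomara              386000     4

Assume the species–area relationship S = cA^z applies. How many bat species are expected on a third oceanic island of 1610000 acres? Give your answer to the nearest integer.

z = ln(4/3) / ln(386000/68400) = 0.2877 / 1.7305 = 0.1662
c = 3 / 68400^0.1662 = 3 / 6.365 = 0.4713
S₃ = 0.4713 × 1610000^0.1662 = 0.4713 × 10.76 ≈ 5.072

5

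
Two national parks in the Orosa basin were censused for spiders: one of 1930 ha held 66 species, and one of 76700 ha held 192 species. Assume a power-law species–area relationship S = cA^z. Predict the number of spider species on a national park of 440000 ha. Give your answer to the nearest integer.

z = ln(192/66) / ln(76700/1930) = 1.0678 / 3.6824 = 0.2900
c = 66 / 1930^0.2900 = 66 / 8.969 = 7.358
S₃ = 7.358 × 440000^0.2900 = 7.358 × 43.3 ≈ 318.6

319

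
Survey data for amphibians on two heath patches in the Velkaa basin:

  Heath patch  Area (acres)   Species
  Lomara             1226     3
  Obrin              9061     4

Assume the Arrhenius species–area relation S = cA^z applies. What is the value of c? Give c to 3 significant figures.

1.08

z = ln(S₂/S₁) / ln(A₂/A₁) = ln(4/3) / ln(9061/1226) = 0.2877 / 2.0002 = 0.1438
c = S₁ / A₁^z = 3 / 1226^0.1438 = 3 / 2.781 = 1.079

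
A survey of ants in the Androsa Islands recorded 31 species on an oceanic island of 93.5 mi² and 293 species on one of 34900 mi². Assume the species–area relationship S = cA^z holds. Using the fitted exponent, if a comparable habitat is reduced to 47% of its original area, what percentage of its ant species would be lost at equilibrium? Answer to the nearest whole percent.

25%

z = ln(293/31) / ln(34900/93.5) = 2.2462 / 5.9223 = 0.3793
S_new/S_old = (A_new/A_old)^z = 0.47^0.3793 = exp(0.3793 × -0.7550) = 0.751
Fraction lost = 1 − 0.751 = 0.249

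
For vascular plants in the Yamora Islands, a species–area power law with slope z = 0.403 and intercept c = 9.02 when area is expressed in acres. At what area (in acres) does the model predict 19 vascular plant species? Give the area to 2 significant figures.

19 = 9.02 × A^0.403  ⇒  A^0.403 = 19/9.02 = 2.106
ln A = ln(2.106) / 0.403 = 0.7450 / 0.403 = 1.8486
A = e^1.8486 ≈ 6.351 acres

6.4 acres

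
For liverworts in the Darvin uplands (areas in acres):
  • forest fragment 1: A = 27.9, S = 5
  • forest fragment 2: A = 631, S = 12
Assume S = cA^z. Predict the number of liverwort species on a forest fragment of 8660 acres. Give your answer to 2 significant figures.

z = ln(12/5) / ln(631/27.9) = 0.8755 / 3.1187 = 0.2807
c = 5 / 27.9^0.2807 = 5 / 2.546 = 1.964
S₃ = 1.964 × 8660^0.2807 = 1.964 × 12.74 ≈ 25.03

25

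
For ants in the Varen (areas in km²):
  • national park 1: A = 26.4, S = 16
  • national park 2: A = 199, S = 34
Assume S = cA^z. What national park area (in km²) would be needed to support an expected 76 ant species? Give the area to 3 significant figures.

1720 km²

z = ln(34/16) / ln(199/26.4) = 0.7538 / 2.0199 = 0.3732
c = 16 / 26.4^0.3732 = 16 / 3.392 = 4.717
A = (76/4.717)^(1/0.3732) ⇒ ln A = ln(16.11)/0.3732 = 7.4488
A = e^7.4488 ≈ 1718 km²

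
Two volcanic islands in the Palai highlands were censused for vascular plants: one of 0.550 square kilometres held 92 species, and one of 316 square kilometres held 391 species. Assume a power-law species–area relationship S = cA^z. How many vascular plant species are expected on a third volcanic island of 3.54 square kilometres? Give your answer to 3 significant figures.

141

z = ln(391/92) / ln(316/0.55) = 1.4469 / 6.3536 = 0.2277
c = 92 / 0.55^0.2277 = 92 / 0.8727 = 105.4
S₃ = 105.4 × 3.54^0.2277 = 105.4 × 1.334 ≈ 140.6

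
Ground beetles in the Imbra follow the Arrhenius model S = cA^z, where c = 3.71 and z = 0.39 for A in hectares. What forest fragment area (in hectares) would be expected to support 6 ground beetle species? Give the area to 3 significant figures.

6 = 3.71 × A^0.39  ⇒  A^0.39 = 6/3.71 = 1.617
ln A = ln(1.617) / 0.39 = 0.4807 / 0.39 = 1.2326
A = e^1.2326 ≈ 3.43 hectares

3.43 hectares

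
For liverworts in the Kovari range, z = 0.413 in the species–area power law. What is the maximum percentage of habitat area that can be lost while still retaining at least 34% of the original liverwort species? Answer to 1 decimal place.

Need (A_new/A_old)^0.413 = 0.34, so A_new/A_old = 0.34^(1/0.413) = 0.34^2.421
ln(A_new/A_old) = ln 0.34 / 0.413 = -1.0788 / 0.413 = -2.6121
A_new/A_old = e^-2.6121 ≈ 0.07338
Fraction that can be lost = 1 − 0.07338 = 0.9266

92.7%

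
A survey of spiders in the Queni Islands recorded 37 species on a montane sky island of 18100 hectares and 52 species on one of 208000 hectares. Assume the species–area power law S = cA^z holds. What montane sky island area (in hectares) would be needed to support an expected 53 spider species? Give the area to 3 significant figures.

z = ln(52/37) / ln(208000/18100) = 0.3403 / 2.4416 = 0.1394
c = 37 / 18100^0.1394 = 37 / 3.922 = 9.435
A = (53/9.435)^(1/0.1394) ⇒ ln A = ln(5.617)/0.1394 = 12.3820
A = e^12.3820 ≈ 238459 hectares

238000 hectares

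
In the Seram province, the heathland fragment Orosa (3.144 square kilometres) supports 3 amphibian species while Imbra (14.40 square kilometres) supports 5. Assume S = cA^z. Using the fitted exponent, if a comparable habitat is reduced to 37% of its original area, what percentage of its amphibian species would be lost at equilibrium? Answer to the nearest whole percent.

z = ln(5/3) / ln(14.4/3.144) = 0.5108 / 1.5217 = 0.3357
S_new/S_old = (A_new/A_old)^z = 0.37^0.3357 = exp(0.3357 × -0.9943) = 0.7162
Fraction lost = 1 − 0.7162 = 0.2838

28%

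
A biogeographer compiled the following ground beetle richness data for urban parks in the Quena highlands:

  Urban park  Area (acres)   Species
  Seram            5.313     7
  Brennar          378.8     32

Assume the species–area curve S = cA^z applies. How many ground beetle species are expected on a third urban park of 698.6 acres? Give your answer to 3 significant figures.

39.8

z = ln(32/7) / ln(378.8/5.313) = 1.5198 / 4.2669 = 0.3562
c = 7 / 5.313^0.3562 = 7 / 1.813 = 3.861
S₃ = 3.861 × 698.6^0.3562 = 3.861 × 10.31 ≈ 39.8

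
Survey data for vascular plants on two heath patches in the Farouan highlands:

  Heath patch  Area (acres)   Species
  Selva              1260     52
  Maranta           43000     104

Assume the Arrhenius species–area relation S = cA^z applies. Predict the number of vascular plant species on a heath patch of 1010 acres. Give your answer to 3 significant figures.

z = ln(104/52) / ln(43000/1260) = 0.6931 / 3.5301 = 0.1964
c = 52 / 1260^0.1964 = 52 / 4.062 = 12.8
S₃ = 12.8 × 1010^0.1964 = 12.8 × 3.89 ≈ 49.79

49.8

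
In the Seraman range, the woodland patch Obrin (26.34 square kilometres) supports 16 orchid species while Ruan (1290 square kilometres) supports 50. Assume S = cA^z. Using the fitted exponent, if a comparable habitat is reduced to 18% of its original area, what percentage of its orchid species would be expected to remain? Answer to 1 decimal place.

z = ln(50/16) / ln(1290/26.34) = 1.1394 / 3.8913 = 0.2928
S_new/S_old = (A_new/A_old)^z = 0.18^0.2928 = exp(0.2928 × -1.7148) = 0.6052

60.5%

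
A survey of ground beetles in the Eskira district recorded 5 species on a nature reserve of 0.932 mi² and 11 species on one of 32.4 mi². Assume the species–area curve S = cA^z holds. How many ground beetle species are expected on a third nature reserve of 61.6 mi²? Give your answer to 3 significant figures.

12.7

z = ln(11/5) / ln(32.4/0.932) = 0.7885 / 3.5486 = 0.2222
c = 5 / 0.932^0.2222 = 5 / 0.9845 = 5.079
S₃ = 5.079 × 61.6^0.2222 = 5.079 × 2.498 ≈ 12.69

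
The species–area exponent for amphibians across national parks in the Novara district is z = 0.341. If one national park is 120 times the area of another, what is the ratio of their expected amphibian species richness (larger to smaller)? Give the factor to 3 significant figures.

S₂/S₁ = (A₂/A₁)^z = 120^0.341
ln(S₂/S₁) = 0.341 × ln 120 = 0.341 × 4.7875 = 1.6325
S₂/S₁ = e^1.6325 ≈ 5.117

5.12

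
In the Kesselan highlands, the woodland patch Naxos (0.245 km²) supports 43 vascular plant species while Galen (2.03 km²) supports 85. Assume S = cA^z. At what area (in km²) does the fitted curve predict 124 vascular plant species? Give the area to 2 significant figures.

6.6 km²

z = ln(85/43) / ln(2.03/0.245) = 0.6815 / 2.1145 = 0.3223
c = 43 / 0.245^0.3223 = 43 / 0.6355 = 67.66
A = (124/67.66)^(1/0.3223) ⇒ ln A = ln(1.833)/0.3223 = 1.8798
A = e^1.8798 ≈ 6.552 km²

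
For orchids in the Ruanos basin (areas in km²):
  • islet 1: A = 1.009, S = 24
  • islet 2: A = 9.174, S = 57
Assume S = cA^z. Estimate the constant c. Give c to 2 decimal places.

23.92

z = ln(S₂/S₁) / ln(A₂/A₁) = ln(57/24) / ln(9.174/1.009) = 0.8650 / 2.2074 = 0.3919
c = S₁ / A₁^z = 24 / 1.009^0.3919 = 24 / 1.004 = 23.92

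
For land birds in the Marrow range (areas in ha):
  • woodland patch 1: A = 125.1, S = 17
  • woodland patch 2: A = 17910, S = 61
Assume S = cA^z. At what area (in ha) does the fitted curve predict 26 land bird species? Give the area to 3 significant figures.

652 ha

z = ln(61/17) / ln(17910/125.1) = 1.2777 / 4.9640 = 0.2574
c = 17 / 125.1^0.2574 = 17 / 3.466 = 4.905
A = (26/4.905)^(1/0.2574) ⇒ ln A = ln(5.301)/0.2574 = 6.4799
A = e^6.4799 ≈ 651.9 ha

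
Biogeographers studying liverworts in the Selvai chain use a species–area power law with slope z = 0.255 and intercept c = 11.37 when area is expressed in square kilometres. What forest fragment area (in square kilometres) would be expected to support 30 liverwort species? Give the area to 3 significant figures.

44.9 square kilometres

30 = 11.37 × A^0.255  ⇒  A^0.255 = 30/11.37 = 2.639
ln A = ln(2.639) / 0.255 = 0.9702 / 0.255 = 3.8048
A = e^3.8048 ≈ 44.92 square kilometres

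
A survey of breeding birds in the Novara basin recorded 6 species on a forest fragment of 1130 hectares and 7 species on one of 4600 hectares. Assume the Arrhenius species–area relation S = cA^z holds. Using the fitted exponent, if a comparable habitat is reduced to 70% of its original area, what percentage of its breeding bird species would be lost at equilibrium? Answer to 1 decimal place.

z = ln(7/6) / ln(4600/1130) = 0.1542 / 1.4038 = 0.1098
S_new/S_old = (A_new/A_old)^z = 0.7^0.1098 = exp(0.1098 × -0.3567) = 0.9616
Fraction lost = 1 − 0.9616 = 0.03841

3.8%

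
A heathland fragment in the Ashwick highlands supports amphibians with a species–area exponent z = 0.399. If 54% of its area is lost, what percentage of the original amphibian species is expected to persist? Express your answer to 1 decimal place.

S_new/S_old = (A_new/A_old)^z = 0.46^0.399
= exp(0.399 × ln 0.46) = exp(0.399 × -0.7765) = exp(-0.3098) ≈ 0.7336

73.4%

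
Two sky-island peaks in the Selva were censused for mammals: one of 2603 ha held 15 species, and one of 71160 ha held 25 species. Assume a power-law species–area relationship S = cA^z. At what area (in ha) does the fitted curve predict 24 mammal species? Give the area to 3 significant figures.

z = ln(25/15) / ln(71160/2603) = 0.5108 / 3.3083 = 0.1544
c = 15 / 2603^0.1544 = 15 / 3.368 = 4.454
A = (24/4.454)^(1/0.1544) ⇒ ln A = ln(5.389)/0.1544 = 10.9083
A = e^10.9083 ≈ 54628 ha

54600 ha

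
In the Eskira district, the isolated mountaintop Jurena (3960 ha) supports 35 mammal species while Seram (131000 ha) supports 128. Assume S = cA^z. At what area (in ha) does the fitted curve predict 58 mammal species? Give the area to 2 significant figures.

z = ln(128/35) / ln(131000/3960) = 1.2967 / 3.4990 = 0.3706
c = 35 / 3960^0.3706 = 35 / 21.54 = 1.625
A = (58/1.625)^(1/0.3706) ⇒ ln A = ln(35.7)/0.3706 = 9.6469
A = e^9.6469 ≈ 15474 ha

15000 ha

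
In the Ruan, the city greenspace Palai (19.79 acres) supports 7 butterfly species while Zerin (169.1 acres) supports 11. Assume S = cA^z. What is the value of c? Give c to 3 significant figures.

3.73

z = ln(S₂/S₁) / ln(A₂/A₁) = ln(11/7) / ln(169.1/19.79) = 0.4520 / 2.1453 = 0.2107
c = S₁ / A₁^z = 7 / 19.79^0.2107 = 7 / 1.876 = 3.732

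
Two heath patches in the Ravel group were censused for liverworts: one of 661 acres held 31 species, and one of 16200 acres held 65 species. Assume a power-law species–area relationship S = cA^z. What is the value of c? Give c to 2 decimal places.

6.90

z = ln(S₂/S₁) / ln(A₂/A₁) = ln(65/31) / ln(16200/661) = 0.7404 / 3.1990 = 0.2314
c = S₁ / A₁^z = 31 / 661^0.2314 = 31 / 4.495 = 6.897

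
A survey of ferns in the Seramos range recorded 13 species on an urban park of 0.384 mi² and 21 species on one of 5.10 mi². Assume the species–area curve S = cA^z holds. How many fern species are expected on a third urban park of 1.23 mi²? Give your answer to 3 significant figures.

16.1

z = ln(21/13) / ln(5.1/0.384) = 0.4796 / 2.5864 = 0.1854
c = 13 / 0.384^0.1854 = 13 / 0.8374 = 15.52
S₃ = 15.52 × 1.23^0.1854 = 15.52 × 1.039 ≈ 16.13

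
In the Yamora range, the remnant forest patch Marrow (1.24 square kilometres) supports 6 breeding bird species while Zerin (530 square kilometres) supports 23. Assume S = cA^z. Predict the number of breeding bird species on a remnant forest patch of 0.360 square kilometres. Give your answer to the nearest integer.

5

z = ln(23/6) / ln(530/1.24) = 1.3437 / 6.0578 = 0.2218
c = 6 / 1.24^0.2218 = 6 / 1.049 = 5.72
S₃ = 5.72 × 0.36^0.2218 = 5.72 × 0.7972 ≈ 4.56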